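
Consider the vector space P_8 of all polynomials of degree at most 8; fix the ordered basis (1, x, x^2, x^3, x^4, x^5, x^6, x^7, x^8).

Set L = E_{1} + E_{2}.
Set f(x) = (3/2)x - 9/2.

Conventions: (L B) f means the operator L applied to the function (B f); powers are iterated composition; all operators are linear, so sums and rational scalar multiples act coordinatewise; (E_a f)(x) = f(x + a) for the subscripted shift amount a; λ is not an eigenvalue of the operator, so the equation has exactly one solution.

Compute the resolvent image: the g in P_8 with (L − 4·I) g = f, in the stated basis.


write g with unknown coordinates in the stated basis and equate coefficients in (L − 4·I) g = f
solving from the highest basis element down gives g = -(3/4)x + 9/8
check: L g = -(3/2)x
so L g − 4·g = (3/2)x - 9/2 = f ✓

the image equals g(x) = -(3/4)x + 9/8


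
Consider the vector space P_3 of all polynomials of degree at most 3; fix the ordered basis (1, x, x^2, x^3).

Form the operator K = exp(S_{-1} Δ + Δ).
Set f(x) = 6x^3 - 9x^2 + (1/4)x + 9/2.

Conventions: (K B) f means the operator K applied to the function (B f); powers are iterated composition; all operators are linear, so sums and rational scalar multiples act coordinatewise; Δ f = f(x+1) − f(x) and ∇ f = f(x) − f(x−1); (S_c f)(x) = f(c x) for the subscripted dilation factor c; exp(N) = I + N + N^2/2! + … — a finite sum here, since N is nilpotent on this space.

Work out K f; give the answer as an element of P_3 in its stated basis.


the image equals g(x) = 6x^3 + 27x^2 + (1/4)x + 35

order-1 term: 36x^2 - 11/2
order-2 term: 36
the series for exp(S_{-1} Δ + Δ) f terminates at order 2
exp(S_{-1} Δ + Δ) f = 6x^3 + 27x^2 + (1/4)x + 35


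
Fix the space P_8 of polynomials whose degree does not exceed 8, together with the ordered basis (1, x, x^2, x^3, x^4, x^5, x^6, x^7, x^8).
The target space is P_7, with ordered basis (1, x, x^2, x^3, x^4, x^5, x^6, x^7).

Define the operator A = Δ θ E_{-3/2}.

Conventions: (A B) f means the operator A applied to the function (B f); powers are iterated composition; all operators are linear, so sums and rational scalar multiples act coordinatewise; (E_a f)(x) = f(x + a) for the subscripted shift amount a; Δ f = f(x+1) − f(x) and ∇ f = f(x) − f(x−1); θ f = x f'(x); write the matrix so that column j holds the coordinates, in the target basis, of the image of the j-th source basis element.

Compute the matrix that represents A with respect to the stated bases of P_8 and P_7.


the matrix is [[0, 1, -1, 3/4, -1/2, 5/16, -3/16, 7/64, -1/16]; [0, 0, 4, -9, 16, -55/2, 189/4, -1295/16, 275/2]; [0, 0, 0, 9, -30, 145/2, -315/2, 5187/16, -2569/4]; [0, 0, 0, 0, 16, -70, 210, -1085/2, 1288]; [0, 0, 0, 0, 0, 25, -135, 1925/4, -1435]; [0, 0, 0, 0, 0, 0, 36, -231, 952]; [0, 0, 0, 0, 0, 0, 0, 49, -364]; [0, 0, 0, 0, 0, 0, 0, 0, 64]] (rows listed top to bottom)

image of 1: 0
image of x: 1
image of x^2: 4x - 1
image of x^3: 9x^2 - 9x + 3/4
image of x^4: 16x^3 - 30x^2 + 16x - 1/2
image of x^5: 25x^4 - 70x^3 + (145/2)x^2 - (55/2)x + 5/16
image of x^6: 36x^5 - 135x^4 + 210x^3 - (315/2)x^2 + (189/4)x - 3/16
image of x^7: 49x^6 - 231x^5 + (1925/4)x^4 - (1085/2)x^3 + (5187/16)x^2 - (1295/16)x + 7/64
image of x^8: 64x^7 - 364x^6 + 952x^5 - 1435x^4 + 1288x^3 - (2569/4)x^2 + (275/2)x - 1/16
each image's coordinates form column j of the matrix


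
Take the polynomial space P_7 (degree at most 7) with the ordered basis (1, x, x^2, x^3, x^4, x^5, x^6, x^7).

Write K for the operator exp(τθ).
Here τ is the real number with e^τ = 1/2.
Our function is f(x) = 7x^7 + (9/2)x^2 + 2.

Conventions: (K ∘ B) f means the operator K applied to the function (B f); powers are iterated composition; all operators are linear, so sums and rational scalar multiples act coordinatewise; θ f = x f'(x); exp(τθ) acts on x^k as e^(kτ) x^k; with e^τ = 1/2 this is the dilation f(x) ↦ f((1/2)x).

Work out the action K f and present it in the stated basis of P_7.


exp(τθ) x^k = e^(kτ) x^k; with e^τ = 1/2 this sends x^k to (1/2)^k x^k
x^2 ↦ 1/4 x^2
x^7 ↦ 1/128 x^7
applying this coordinatewise to f: exp(τθ) f = (7/128)x^7 + (9/8)x^2 + 2

the result is g(x) = (7/128)x^7 + (9/8)x^2 + 2


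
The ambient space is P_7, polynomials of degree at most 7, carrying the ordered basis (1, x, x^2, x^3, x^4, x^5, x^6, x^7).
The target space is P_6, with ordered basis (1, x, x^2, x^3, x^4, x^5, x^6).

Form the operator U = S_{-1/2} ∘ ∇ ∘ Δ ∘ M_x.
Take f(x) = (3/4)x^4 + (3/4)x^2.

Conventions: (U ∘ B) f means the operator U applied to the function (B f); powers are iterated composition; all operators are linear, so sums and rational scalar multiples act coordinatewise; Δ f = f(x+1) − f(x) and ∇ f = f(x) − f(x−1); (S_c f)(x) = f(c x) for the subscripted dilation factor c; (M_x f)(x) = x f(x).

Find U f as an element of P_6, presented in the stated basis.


M_x f = (3/4)x^5 + (3/4)x^3
Δ M_x f = (15/4)x^4 + (15/2)x^3 + (39/4)x^2 + 6x + 3/2
∇ Δ M_x f = 15x^3 + 12x
S_{-1/2} ∇ Δ M_x f = -(15/8)x^3 - 6x

g(x) = -(15/8)x^3 - 6x


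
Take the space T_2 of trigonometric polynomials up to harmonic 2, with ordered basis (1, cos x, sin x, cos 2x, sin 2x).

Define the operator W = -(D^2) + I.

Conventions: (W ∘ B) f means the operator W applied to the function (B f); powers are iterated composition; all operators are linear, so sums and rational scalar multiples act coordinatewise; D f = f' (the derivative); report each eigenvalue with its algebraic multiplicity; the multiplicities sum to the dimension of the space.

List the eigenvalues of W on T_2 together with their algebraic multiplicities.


λ = 1 (multiplicity 1), λ = 2 (multiplicity 2), λ = 5 (multiplicity 2)

image of 1: 1
image of cos x: 2cos x
image of sin x: 2sin x
image of cos 2x: 5cos 2x
image of sin 2x: 5sin 2x
the matrix is diagonal; its diagonal is (1, 2, 2, 5, 5)
for a triangular matrix the eigenvalues are the diagonal entries, with algebraic multiplicity their repetition count


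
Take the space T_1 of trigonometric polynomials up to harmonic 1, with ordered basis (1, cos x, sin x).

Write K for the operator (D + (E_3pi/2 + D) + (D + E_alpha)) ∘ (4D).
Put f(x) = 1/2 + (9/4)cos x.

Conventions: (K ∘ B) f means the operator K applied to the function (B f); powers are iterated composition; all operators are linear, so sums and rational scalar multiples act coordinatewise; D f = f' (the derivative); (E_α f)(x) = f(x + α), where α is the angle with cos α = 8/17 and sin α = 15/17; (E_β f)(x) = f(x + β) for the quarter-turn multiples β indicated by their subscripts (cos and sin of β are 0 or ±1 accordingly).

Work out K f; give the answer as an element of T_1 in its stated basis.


D f = -(9/4)sin x
(4D) f = -9sin x
D (4D) f = -9cos x
E_3pi/2 (4D) f = 9cos x
D (4D) f = -9cos x
(E_3pi/2 + D) (4D) f = 0
D (4D) f = -9cos x
E_alpha (4D) f = -(135/17)cos x - (72/17)sin x
(D + E_alpha) (4D) f = -(288/17)cos x - (72/17)sin x
(D + (E_3pi/2 + D) + (D + E_alpha)) (4D) f = -(441/17)cos x - (72/17)sin x

g(x) = -(441/17)cos x - (72/17)sin x


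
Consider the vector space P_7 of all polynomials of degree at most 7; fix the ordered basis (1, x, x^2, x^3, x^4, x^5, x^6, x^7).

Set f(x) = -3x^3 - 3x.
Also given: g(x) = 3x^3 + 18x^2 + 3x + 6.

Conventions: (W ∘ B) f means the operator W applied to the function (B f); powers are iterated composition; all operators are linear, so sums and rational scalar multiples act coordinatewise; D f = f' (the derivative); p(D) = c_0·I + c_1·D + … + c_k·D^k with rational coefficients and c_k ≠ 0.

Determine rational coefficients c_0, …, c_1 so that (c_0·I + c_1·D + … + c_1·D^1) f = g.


c_0 = -1, c_1 = -2

D^0 f = -3x^3 - 3x
D^1 f = -9x^2 - 3
matching coefficients of g against c_0 f + c_1 Df + … from the top degree down determines the c_i
solution: c_0 = -1, c_1 = -2


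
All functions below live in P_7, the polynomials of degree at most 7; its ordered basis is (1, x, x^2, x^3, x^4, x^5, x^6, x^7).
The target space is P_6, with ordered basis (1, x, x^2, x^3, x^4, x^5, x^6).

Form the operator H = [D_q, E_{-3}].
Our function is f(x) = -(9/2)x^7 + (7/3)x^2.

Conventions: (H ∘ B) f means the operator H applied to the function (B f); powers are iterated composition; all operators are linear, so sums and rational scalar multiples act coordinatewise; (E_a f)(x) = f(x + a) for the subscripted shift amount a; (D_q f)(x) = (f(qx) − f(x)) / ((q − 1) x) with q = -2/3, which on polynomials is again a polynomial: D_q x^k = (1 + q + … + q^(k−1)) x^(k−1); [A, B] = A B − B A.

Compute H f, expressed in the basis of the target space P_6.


E_{-3} f = -(9/2)x^7 + (189/2)x^6 - (1701/2)x^5 + (8505/2)x^4 - (25515/2)x^3 + (137795/6)x^2 - (45955/2)x + 19725/2
D_q E_{-3} f = -(463/162)x^6 + (931/18)x^5 - (1155/2)x^4 + (4095/2)x^3 - (19845/2)x^2 + (137795/18)x - 45955/2
D_q f = -(463/162)x^6 + (7/9)x
E_{-3} D_q f = -(463/162)x^6 + (463/9)x^5 - (2315/6)x^4 + (4630/3)x^3 - (6945/2)x^2 + (37510/9)x - 12515/6
[D_q, E_{-3}] f = (5/18)x^5 - (575/3)x^4 + (3025/6)x^3 - 6450x^2 + (6975/2)x - 62675/3

the result is g(x) = (5/18)x^5 - (575/3)x^4 + (3025/6)x^3 - 6450x^2 + (6975/2)x - 62675/3


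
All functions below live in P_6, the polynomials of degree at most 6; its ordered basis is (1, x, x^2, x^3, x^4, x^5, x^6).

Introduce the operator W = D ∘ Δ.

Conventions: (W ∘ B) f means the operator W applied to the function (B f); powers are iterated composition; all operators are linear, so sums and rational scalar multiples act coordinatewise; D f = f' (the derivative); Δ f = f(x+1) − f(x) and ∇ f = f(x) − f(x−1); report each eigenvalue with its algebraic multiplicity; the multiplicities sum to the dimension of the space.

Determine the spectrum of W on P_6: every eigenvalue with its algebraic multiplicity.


image of 1: 0
image of x: 0
image of x^2: 2
image of x^3: 6x + 3
image of x^4: 12x^2 + 12x + 4
image of x^5: 20x^3 + 30x^2 + 20x + 5
image of x^6: 30x^4 + 60x^3 + 60x^2 + 30x + 6
the matrix is upper triangular; its diagonal is (0, 0, 0, 0, 0, 0, 0)
for a triangular matrix the eigenvalues are the diagonal entries, with algebraic multiplicity their repetition count

λ = 0 (multiplicity 7)


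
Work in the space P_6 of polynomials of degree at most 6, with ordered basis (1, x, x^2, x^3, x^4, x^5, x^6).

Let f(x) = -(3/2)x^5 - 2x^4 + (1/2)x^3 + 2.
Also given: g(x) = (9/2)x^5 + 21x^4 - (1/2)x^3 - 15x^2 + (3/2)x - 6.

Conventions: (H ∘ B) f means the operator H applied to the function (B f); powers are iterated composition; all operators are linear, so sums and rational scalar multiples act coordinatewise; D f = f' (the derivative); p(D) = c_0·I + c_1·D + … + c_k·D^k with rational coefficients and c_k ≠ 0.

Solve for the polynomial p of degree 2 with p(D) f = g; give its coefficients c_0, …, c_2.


D^0 f = -(3/2)x^5 - 2x^4 + (1/2)x^3 + 2
D^1 f = -(15/2)x^4 - 8x^3 + (3/2)x^2
D^2 f = -30x^3 - 24x^2 + 3x
matching coefficients of g against c_0 f + c_1 Df + … from the top degree down determines the c_i
solution: c_0 = -3, c_1 = -2, c_2 = 1/2

p(D) = -3·I − 2·D + (1/2)·D^2, i.e. c_0 = -3, c_1 = -2, c_2 = 1/2


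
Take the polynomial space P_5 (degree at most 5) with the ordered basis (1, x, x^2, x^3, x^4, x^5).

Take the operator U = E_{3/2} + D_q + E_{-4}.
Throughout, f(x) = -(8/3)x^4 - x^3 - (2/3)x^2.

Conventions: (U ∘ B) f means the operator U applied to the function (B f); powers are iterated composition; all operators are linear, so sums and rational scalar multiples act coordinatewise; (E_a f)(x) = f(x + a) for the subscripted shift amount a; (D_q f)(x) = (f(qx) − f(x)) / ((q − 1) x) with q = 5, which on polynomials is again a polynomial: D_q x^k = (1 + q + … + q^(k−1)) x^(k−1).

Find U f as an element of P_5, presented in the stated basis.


E_{3/2} f = -(8/3)x^4 - 17x^3 - (247/6)x^2 - (179/4)x - 147/8
D_q f = -416x^3 - 31x^2 - 4x
E_{-4} f = -(8/3)x^4 + (125/3)x^3 - (734/3)x^2 + 640x - 1888/3
(E_{3/2} + D_q + E_{-4}) f = -(16/3)x^4 - (1174/3)x^3 - (1901/6)x^2 + (2365/4)x - 15545/24

the result is g(x) = -(16/3)x^4 - (1174/3)x^3 - (1901/6)x^2 + (2365/4)x - 15545/24


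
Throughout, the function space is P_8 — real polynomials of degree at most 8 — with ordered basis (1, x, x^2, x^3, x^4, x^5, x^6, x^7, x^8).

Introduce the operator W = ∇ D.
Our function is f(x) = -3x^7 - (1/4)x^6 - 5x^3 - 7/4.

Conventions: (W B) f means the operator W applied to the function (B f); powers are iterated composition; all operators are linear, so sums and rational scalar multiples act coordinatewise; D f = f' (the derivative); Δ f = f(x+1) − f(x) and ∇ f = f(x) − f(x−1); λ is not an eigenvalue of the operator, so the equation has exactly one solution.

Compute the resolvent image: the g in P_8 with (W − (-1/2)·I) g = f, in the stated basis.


g(x) = -6x^7 - (1/2)x^6 + 504x^5 - 1230x^4 - 18550x^3 + 58560x^2 + 173394x - 661483/2

write g with unknown coordinates in the stated basis and equate coefficients in (W − (-1/2)·I) g = f
solving from the highest basis element down gives g = -6x^7 - (1/2)x^6 + 504x^5 - 1230x^4 - 18550x^3 + 58560x^2 + 173394x - 661483/2
check: W g = -252x^5 + 615x^4 + 9270x^3 - 29280x^2 - 86697x + 165369
so W g − (-1/2)·g = -3x^7 - (1/4)x^6 - 5x^3 - 7/4 = f ✓


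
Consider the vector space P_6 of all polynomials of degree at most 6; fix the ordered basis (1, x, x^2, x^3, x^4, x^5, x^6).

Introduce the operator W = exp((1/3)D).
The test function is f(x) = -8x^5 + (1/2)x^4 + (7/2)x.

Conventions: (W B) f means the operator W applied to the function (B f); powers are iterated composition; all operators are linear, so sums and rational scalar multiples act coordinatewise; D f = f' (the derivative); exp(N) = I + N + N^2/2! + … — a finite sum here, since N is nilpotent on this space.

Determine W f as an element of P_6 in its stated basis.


the image equals g(x) = -8x^5 - (77/6)x^4 - (74/9)x^3 - (71/27)x^2 + (499/162)x + 277/243

order-1 term: -(40/3)x^4 + (2/3)x^3 + 7/6
order-2 term: -(80/9)x^3 + (1/3)x^2
order-3 term: -(80/27)x^2 + (2/27)x
order-4 term: -(40/81)x + 1/162
order-5 term: -8/243
the series for exp((1/3)D) f terminates at order 5
exp((1/3)D) f = -8x^5 - (77/6)x^4 - (74/9)x^3 - (71/27)x^2 + (499/162)x + 277/243


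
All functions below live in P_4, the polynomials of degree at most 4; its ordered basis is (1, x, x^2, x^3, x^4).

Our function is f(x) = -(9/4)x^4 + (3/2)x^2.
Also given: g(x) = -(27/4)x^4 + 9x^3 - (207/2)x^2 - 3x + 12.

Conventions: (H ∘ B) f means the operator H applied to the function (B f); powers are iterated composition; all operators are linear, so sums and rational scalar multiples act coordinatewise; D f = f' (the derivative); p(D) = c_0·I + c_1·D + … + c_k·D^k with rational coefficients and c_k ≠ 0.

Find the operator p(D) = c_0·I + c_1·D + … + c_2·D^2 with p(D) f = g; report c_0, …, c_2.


c_0 = 3, c_1 = -1, c_2 = 4

D^0 f = -(9/4)x^4 + (3/2)x^2
D^1 f = -9x^3 + 3x
D^2 f = -27x^2 + 3
matching coefficients of g against c_0 f + c_1 Df + … from the top degree down determines the c_i
solution: c_0 = 3, c_1 = -1, c_2 = 4


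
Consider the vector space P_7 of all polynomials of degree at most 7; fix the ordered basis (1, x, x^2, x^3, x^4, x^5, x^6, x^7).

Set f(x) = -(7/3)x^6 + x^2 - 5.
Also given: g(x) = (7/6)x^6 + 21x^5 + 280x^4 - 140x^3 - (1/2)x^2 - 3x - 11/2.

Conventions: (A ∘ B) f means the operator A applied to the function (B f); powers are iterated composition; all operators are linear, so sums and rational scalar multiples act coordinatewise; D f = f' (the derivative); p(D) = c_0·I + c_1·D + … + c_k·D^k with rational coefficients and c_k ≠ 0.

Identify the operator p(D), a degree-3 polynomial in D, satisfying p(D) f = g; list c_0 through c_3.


c_0 = -1/2, c_1 = -3/2, c_2 = -4, c_3 = 1/2

D^0 f = -(7/3)x^6 + x^2 - 5
D^1 f = -14x^5 + 2x
D^2 f = -70x^4 + 2
D^3 f = -280x^3
matching coefficients of g against c_0 f + c_1 Df + … from the top degree down determines the c_i
solution: c_0 = -1/2, c_1 = -3/2, c_2 = -4, c_3 = 1/2


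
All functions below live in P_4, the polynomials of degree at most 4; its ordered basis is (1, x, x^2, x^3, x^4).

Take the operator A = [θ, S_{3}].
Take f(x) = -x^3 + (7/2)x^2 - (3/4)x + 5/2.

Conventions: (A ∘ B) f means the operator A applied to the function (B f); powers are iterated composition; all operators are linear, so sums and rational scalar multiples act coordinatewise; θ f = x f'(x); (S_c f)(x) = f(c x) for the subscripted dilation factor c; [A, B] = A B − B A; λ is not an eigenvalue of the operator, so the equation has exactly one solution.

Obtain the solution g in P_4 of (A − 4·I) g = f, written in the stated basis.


the image equals g(x) = (1/4)x^3 - (7/8)x^2 + (3/16)x - 5/8

write g with unknown coordinates in the stated basis and equate coefficients in (A − 4·I) g = f
solving from the highest basis element down gives g = (1/4)x^3 - (7/8)x^2 + (3/16)x - 5/8
check: A g = 0
so A g − 4·g = -x^3 + (7/2)x^2 - (3/4)x + 5/2 = f ✓


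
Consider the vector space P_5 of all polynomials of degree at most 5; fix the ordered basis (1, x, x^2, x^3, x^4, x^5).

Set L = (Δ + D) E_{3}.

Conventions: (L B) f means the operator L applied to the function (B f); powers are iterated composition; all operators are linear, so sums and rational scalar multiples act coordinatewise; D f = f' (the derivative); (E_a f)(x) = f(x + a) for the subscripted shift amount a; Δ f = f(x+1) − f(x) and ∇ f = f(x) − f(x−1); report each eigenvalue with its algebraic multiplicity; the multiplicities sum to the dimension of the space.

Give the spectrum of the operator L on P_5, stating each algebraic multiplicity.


λ = 0 (multiplicity 6)

image of 1: 0
image of x: 2
image of x^2: 4x + 13
image of x^3: 6x^2 + 39x + 64
image of x^4: 8x^3 + 78x^2 + 256x + 283
image of x^5: 10x^4 + 130x^3 + 640x^2 + 1415x + 1186
the matrix is upper triangular; its diagonal is (0, 0, 0, 0, 0, 0)
for a triangular matrix the eigenvalues are the diagonal entries, with algebraic multiplicity their repetition count


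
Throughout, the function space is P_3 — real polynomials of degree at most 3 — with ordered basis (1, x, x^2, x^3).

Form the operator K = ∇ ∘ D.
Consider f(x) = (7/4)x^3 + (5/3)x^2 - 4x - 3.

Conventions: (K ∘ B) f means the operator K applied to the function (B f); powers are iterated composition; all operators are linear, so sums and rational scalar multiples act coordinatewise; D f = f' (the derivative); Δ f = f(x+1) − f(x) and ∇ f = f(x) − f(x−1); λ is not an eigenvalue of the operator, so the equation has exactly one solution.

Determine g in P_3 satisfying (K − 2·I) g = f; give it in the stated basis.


the image equals g(x) = -(7/8)x^3 - (5/6)x^2 - (5/8)x + 95/48

write g with unknown coordinates in the stated basis and equate coefficients in (K − 2·I) g = f
solving from the highest basis element down gives g = -(7/8)x^3 - (5/6)x^2 - (5/8)x + 95/48
check: K g = -(21/4)x + 23/24
so K g − 2·g = (7/4)x^3 + (5/3)x^2 - 4x - 3 = f ✓


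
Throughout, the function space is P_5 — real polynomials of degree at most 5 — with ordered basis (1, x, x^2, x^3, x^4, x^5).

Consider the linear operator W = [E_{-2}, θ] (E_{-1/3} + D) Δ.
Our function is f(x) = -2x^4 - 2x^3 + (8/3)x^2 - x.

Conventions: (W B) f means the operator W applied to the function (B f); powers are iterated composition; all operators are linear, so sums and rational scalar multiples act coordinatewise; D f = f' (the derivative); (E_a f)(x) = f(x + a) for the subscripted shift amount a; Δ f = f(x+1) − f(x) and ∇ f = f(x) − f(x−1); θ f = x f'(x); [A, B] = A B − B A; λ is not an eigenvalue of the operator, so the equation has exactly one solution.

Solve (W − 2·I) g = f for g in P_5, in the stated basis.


write g with unknown coordinates in the stated basis and equate coefficients in (W − 2·I) g = f
solving from the highest basis element down gives g = x^4 + x^3 - (40/3)x^2 + (29/2)x + 79/3
check: W g = -24x^2 + 28x + 158/3
so W g − 2·g = -2x^4 - 2x^3 + (8/3)x^2 - x = f ✓

the result is g(x) = x^4 + x^3 - (40/3)x^2 + (29/2)x + 79/3


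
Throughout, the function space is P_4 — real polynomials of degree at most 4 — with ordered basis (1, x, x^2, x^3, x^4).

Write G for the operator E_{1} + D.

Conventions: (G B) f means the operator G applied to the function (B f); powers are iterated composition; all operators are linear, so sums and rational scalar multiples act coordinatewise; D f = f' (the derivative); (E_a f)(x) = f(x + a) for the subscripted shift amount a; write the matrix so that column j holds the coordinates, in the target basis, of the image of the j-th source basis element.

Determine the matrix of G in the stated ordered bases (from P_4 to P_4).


the matrix is [[1, 2, 1, 1, 1]; [0, 1, 4, 3, 4]; [0, 0, 1, 6, 6]; [0, 0, 0, 1, 8]; [0, 0, 0, 0, 1]] (rows listed top to bottom)

image of 1: 1
image of x: x + 2
image of x^2: x^2 + 4x + 1
image of x^3: x^3 + 6x^2 + 3x + 1
image of x^4: x^4 + 8x^3 + 6x^2 + 4x + 1
each image's coordinates form column j of the matrix


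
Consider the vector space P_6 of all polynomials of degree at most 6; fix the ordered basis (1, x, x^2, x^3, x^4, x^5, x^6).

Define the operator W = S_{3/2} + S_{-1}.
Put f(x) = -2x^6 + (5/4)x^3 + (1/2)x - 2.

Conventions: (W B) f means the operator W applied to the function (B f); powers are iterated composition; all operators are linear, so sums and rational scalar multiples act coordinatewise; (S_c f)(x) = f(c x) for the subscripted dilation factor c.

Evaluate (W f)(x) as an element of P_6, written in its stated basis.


the image equals g(x) = -(793/32)x^6 + (95/32)x^3 + (1/4)x - 4

S_{3/2} f = -(729/32)x^6 + (135/32)x^3 + (3/4)x - 2
S_{-1} f = -2x^6 - (5/4)x^3 - (1/2)x - 2
(S_{3/2} + S_{-1}) f = -(793/32)x^6 + (95/32)x^3 + (1/4)x - 4


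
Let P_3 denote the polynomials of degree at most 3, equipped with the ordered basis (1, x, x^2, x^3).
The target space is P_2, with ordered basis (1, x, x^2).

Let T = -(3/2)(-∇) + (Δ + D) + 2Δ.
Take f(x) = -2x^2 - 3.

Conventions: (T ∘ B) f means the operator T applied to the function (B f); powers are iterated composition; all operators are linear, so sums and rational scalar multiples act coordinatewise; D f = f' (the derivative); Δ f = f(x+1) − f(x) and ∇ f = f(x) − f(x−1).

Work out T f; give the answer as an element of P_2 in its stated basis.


the image equals g(x) = -22x - 3

∇ f = -4x + 2
(-∇) f = 4x - 2
(-(3/2)(-∇)) f = -6x + 3
Δ f = -4x - 2
D f = -4x
(Δ + D) f = -8x - 2
Δ f = -4x - 2
(2Δ) f = -8x - 4
(-(3/2)(-∇) + (Δ + D) + 2Δ) f = -22x - 3


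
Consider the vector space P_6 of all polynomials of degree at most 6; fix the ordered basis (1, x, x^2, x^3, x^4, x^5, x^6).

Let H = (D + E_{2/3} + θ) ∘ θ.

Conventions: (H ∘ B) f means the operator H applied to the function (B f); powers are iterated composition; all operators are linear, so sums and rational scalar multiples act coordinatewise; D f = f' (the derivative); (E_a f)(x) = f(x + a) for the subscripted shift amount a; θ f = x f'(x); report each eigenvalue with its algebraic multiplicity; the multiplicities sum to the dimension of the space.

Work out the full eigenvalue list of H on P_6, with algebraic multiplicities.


image of 1: 0
image of x: 2x + 5/3
image of x^2: 6x^2 + (20/3)x + 8/9
image of x^3: 12x^3 + 15x^2 + 4x + 8/9
image of x^4: 20x^4 + (80/3)x^3 + (32/3)x^2 + (128/27)x + 64/81
image of x^5: 30x^5 + (125/3)x^4 + (200/9)x^3 + (400/27)x^2 + (400/81)x + 160/243
image of x^6: 42x^6 + 60x^5 + 40x^4 + (320/9)x^3 + (160/9)x^2 + (128/27)x + 128/243
the matrix is upper triangular; its diagonal is (0, 2, 6, 12, 20, 30, 42)
for a triangular matrix the eigenvalues are the diagonal entries, with algebraic multiplicity their repetition count

λ = 0 (multiplicity 1), λ = 2 (multiplicity 1), λ = 6 (multiplicity 1), λ = 12 (multiplicity 1), λ = 20 (multiplicity 1), λ = 30 (multiplicity 1), λ = 42 (multiplicity 1)


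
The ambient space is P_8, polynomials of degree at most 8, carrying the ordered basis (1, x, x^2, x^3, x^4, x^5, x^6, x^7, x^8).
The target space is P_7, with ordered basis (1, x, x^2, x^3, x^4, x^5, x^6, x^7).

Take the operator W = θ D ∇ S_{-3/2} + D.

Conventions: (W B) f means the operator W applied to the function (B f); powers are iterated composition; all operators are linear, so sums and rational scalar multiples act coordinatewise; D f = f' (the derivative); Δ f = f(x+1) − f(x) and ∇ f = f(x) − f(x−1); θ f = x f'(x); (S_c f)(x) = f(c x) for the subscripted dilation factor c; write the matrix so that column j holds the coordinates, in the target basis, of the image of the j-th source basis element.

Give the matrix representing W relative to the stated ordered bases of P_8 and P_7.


the matrix is [[0, 1, 0, 0, 0, 0, 0, 0, 0]; [0, 0, 2, -81/4, -243/4, -1215/8, -10935/32, -45927/64, -45927/32]; [0, 0, 0, 3, 243/2, 3645/8, 10935/8, 229635/64, 137781/16]; [0, 0, 0, 0, 4, -3645/8, -32805/16, -229635/32, -688905/32]; [0, 0, 0, 0, 0, 5, 10935/8, 229635/32, 229635/8]; [0, 0, 0, 0, 0, 0, 6, -229635/64, -688905/32]; [0, 0, 0, 0, 0, 0, 0, 7, 137781/16]; [0, 0, 0, 0, 0, 0, 0, 0, 8]] (rows listed top to bottom)

image of 1: 0
image of x: 1
image of x^2: 2x
image of x^3: 3x^2 - (81/4)x
image of x^4: 4x^3 + (243/2)x^2 - (243/4)x
image of x^5: 5x^4 - (3645/8)x^3 + (3645/8)x^2 - (1215/8)x
image of x^6: 6x^5 + (10935/8)x^4 - (32805/16)x^3 + (10935/8)x^2 - (10935/32)x
image of x^7: 7x^6 - (229635/64)x^5 + (229635/32)x^4 - (229635/32)x^3 + (229635/64)x^2 - (45927/64)x
image of x^8: 8x^7 + (137781/16)x^6 - (688905/32)x^5 + (229635/8)x^4 - (688905/32)x^3 + (137781/16)x^2 - (45927/32)x
each image's coordinates form column j of the matrix


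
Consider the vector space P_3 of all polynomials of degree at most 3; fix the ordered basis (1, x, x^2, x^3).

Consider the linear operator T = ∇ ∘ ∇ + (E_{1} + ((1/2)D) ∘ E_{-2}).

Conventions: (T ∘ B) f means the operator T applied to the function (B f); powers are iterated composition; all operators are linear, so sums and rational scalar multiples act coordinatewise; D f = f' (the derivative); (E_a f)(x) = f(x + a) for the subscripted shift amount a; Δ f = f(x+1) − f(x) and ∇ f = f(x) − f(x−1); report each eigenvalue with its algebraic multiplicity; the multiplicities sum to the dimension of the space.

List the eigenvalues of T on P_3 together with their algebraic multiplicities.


λ = 1 (multiplicity 4)

image of 1: 1
image of x: x + 3/2
image of x^2: x^2 + 3x + 1
image of x^3: x^3 + (9/2)x^2 + 3x + 1
the matrix is upper triangular; its diagonal is (1, 1, 1, 1)
for a triangular matrix the eigenvalues are the diagonal entries, with algebraic multiplicity their repetition count


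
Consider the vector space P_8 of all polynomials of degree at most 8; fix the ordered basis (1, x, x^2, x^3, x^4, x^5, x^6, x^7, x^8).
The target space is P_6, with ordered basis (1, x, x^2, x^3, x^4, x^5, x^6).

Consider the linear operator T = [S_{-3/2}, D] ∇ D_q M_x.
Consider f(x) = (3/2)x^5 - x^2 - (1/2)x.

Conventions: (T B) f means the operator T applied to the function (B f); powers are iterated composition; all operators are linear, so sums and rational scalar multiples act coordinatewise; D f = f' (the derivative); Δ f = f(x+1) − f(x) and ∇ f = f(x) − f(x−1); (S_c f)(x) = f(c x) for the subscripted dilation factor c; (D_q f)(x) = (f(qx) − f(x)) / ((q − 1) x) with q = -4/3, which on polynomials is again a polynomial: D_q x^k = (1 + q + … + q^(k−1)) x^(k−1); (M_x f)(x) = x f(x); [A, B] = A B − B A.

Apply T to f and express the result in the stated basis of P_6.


the image equals g(x) = (12025/24)x^3 + (12025/24)x^2 + (12025/54)x + 9685/324

M_x f = (3/2)x^6 - x^3 - (1/2)x^2
D_q M_x f = -(481/162)x^5 - (13/9)x^2 + (1/6)x
∇ D_q M_x f = -(2405/162)x^4 + (2405/81)x^3 - (2405/81)x^2 + (1937/162)x - 110/81
D (∇ D_q) M_x f = -(4810/81)x^3 + (2405/27)x^2 - (4810/81)x + 1937/162
S_{-3/2} D (∇ D_q) M_x f = (2405/12)x^3 + (2405/12)x^2 + (2405/27)x + 1937/162
S_{-3/2} (∇ D_q) M_x f = -(2405/32)x^4 - (2405/24)x^3 - (2405/36)x^2 - (1937/108)x - 110/81
D S_{-3/2} (∇ D_q) M_x f = -(2405/8)x^3 - (2405/8)x^2 - (2405/18)x - 1937/108
[S_{-3/2}, D] (∇ D_q) M_x f = (12025/24)x^3 + (12025/24)x^2 + (12025/54)x + 9685/324


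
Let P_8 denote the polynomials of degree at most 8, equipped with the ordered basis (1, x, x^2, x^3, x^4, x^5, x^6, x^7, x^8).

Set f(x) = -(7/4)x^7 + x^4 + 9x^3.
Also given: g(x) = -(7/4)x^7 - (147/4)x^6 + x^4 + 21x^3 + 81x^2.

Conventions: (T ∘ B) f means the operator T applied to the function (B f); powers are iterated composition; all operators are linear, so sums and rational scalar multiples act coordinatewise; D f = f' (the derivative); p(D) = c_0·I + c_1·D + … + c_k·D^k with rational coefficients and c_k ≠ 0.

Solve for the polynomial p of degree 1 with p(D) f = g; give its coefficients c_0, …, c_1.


D^0 f = -(7/4)x^7 + x^4 + 9x^3
D^1 f = -(49/4)x^6 + 4x^3 + 27x^2
matching coefficients of g against c_0 f + c_1 Df + … from the top degree down determines the c_i
solution: c_0 = 1, c_1 = 3

p(D) = I + 3·D, i.e. c_0 = 1, c_1 = 3


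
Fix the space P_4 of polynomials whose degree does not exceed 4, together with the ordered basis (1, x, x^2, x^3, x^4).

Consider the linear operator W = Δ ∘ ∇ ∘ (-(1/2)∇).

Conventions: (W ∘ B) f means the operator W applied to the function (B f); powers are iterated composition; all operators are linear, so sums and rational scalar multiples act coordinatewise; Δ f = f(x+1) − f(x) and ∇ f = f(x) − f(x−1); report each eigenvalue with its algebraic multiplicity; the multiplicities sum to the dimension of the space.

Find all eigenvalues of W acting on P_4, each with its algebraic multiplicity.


image of 1: 0
image of x: 0
image of x^2: 0
image of x^3: -3
image of x^4: -12x + 6
the matrix is upper triangular; its diagonal is (0, 0, 0, 0, 0)
for a triangular matrix the eigenvalues are the diagonal entries, with algebraic multiplicity their repetition count

λ = 0 (multiplicity 5)


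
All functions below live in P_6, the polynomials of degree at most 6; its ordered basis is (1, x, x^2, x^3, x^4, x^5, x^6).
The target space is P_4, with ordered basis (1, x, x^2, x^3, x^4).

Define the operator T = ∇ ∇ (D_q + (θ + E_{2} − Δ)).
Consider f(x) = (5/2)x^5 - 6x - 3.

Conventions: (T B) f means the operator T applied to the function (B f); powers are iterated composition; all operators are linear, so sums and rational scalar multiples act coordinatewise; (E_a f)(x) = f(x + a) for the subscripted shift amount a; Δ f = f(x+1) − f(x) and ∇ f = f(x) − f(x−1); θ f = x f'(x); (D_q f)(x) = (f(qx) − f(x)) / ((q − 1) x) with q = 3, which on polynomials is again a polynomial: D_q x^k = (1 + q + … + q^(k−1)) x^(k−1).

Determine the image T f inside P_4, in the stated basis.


the image equals g(x) = 300x^3 + 2880x^2 - 6060x + 3860

D_q f = (605/2)x^4 - 6
θ f = (25/2)x^5 - 6x
E_{2} f = (5/2)x^5 + 25x^4 + 100x^3 + 200x^2 + 194x + 65
Δ f = (25/2)x^4 + 25x^3 + 25x^2 + (25/2)x - 7/2
(-Δ) f = -(25/2)x^4 - 25x^3 - 25x^2 - (25/2)x + 7/2
(θ + E_{2} − Δ) f = 15x^5 + (25/2)x^4 + 75x^3 + 175x^2 + (351/2)x + 137/2
(D_q + (θ + E_{2} − Δ)) f = 15x^5 + 315x^4 + 75x^3 + 175x^2 + (351/2)x + 125/2
∇ (D_q + (θ + E_{2} − Δ)) f = 75x^4 + 1110x^3 - 1515x^2 + 1310x - 449/2
∇ ∇ (D_q + (θ + E_{2} − Δ)) f = 300x^3 + 2880x^2 - 6060x + 3860


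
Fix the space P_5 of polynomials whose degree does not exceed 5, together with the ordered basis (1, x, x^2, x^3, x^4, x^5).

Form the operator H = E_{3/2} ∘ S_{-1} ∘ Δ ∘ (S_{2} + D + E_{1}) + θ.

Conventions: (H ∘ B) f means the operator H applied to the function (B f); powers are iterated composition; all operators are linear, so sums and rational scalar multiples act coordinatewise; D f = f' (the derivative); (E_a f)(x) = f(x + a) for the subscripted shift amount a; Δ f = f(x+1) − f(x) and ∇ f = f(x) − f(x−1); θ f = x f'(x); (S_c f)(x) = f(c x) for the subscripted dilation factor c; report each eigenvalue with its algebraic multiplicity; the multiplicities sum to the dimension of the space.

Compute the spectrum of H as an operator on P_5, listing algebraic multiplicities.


λ = 0 (multiplicity 1), λ = 1 (multiplicity 1), λ = 2 (multiplicity 1), λ = 3 (multiplicity 1), λ = 4 (multiplicity 1), λ = 5 (multiplicity 1)

image of 1: 0
image of x: x + 3
image of x^2: 2x^2 - 10x - 6
image of x^3: 3x^3 + 27x^2 + 42x + 81/4
image of x^4: 4x^4 - 68x^3 - 180x^2 - 185x - 67
image of x^5: 5x^5 + 165x^4 + 620x^3 + (1965/2)x^2 + 735x + 3473/16
the matrix is upper triangular; its diagonal is (0, 1, 2, 3, 4, 5)
for a triangular matrix the eigenvalues are the diagonal entries, with algebraic multiplicity their repetition count


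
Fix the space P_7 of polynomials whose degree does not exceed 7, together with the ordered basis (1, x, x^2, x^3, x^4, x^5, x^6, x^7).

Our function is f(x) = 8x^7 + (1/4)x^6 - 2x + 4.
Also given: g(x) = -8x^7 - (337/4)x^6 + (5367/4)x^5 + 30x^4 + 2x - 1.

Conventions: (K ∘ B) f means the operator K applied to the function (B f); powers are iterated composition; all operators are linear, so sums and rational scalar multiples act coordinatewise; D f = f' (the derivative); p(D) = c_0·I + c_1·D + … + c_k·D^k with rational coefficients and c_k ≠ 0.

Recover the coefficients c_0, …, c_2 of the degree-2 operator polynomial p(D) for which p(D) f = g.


D^0 f = 8x^7 + (1/4)x^6 - 2x + 4
D^1 f = 56x^6 + (3/2)x^5 - 2
D^2 f = 336x^5 + (15/2)x^4
matching coefficients of g against c_0 f + c_1 Df + … from the top degree down determines the c_i
solution: c_0 = -1, c_1 = -3/2, c_2 = 4

p(D) = -I − (3/2)·D + 4·D^2, i.e. c_0 = -1, c_1 = -3/2, c_2 = 4


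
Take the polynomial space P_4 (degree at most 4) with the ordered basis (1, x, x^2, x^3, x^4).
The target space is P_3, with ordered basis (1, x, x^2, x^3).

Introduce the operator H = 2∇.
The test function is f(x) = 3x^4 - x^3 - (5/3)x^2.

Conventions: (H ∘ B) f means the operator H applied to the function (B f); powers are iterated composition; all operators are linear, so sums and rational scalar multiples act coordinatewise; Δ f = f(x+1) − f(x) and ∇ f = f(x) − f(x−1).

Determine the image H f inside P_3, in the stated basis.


∇ f = 12x^3 - 21x^2 + (35/3)x - 7/3
(2∇) f = 24x^3 - 42x^2 + (70/3)x - 14/3

the image equals g(x) = 24x^3 - 42x^2 + (70/3)x - 14/3


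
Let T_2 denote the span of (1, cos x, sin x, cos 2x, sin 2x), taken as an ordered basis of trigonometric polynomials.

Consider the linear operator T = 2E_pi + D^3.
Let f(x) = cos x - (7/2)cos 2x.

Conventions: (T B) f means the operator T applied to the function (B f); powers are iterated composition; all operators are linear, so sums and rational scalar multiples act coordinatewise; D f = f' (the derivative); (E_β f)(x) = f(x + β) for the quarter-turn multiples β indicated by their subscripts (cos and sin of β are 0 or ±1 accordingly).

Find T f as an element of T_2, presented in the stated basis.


the image equals g(x) = -2cos x + sin x - 7cos 2x - 28sin 2x

E_pi f = -cos x - (7/2)cos 2x
(2E_pi) f = -2cos x - 7cos 2x
D f = -sin x + 7sin 2x
D D f = -cos x + 14cos 2x
D D D f = sin x - 28sin 2x
(2E_pi + D^3) f = -2cos x + sin x - 7cos 2x - 28sin 2x


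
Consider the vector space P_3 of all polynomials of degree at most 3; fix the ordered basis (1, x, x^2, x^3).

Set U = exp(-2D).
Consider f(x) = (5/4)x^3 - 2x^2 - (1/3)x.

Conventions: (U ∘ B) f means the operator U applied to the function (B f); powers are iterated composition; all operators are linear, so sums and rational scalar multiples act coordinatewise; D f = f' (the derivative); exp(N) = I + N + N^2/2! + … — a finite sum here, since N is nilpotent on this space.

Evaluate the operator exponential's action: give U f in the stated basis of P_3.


order-1 term: -(15/2)x^2 + 8x + 2/3
order-2 term: 15x - 8
order-3 term: -10
the series for exp(-2D) f terminates at order 3
exp(-2D) f = (5/4)x^3 - (19/2)x^2 + (68/3)x - 52/3

g(x) = (5/4)x^3 - (19/2)x^2 + (68/3)x - 52/3


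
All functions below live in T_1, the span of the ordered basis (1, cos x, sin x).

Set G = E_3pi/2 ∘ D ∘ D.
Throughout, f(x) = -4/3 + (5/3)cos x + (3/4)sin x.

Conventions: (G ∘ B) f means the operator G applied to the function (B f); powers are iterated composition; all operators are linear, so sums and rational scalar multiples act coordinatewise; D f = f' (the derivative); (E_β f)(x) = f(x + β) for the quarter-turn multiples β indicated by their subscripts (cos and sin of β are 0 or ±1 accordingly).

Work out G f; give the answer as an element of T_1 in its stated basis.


the result is g(x) = (3/4)cos x - (5/3)sin x

D f = (3/4)cos x - (5/3)sin x
D D f = -(5/3)cos x - (3/4)sin x
E_3pi/2 (D ∘ D) f = (3/4)cos x - (5/3)sin x


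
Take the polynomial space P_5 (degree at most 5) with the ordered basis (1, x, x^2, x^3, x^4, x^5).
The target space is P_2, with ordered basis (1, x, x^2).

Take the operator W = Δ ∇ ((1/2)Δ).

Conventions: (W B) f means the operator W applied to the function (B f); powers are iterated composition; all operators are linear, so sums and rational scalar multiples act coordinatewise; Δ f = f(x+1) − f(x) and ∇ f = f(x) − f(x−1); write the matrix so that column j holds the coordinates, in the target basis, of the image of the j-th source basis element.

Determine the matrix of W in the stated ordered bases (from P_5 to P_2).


image of 1: 0
image of x: 0
image of x^2: 0
image of x^3: 3
image of x^4: 12x + 6
image of x^5: 30x^2 + 30x + 15
each image's coordinates form column j of the matrix

the matrix is [[0, 0, 0, 3, 6, 15]; [0, 0, 0, 0, 12, 30]; [0, 0, 0, 0, 0, 30]] (rows listed top to bottom)


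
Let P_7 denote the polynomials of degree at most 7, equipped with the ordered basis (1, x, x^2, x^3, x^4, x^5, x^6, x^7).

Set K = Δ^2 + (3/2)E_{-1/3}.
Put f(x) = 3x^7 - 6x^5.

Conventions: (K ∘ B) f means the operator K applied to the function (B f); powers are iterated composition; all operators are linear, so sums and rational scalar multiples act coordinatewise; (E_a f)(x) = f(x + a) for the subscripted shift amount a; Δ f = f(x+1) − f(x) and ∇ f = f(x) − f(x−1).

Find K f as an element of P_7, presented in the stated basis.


g(x) = (9/2)x^7 - (21/2)x^6 + (255/2)x^5 + (3835/6)x^4 + (24155/18)x^3 + (27593/18)x^2 + (142801/162)x + 96245/486

Δ f = 21x^6 + 63x^5 + 75x^4 + 45x^3 + 3x^2 - 9x - 3
Δ Δ f = 126x^5 + 630x^4 + 1350x^3 + 1530x^2 + 882x + 198
E_{-1/3} f = 3x^7 - 7x^6 + x^5 + (55/9)x^4 - (145/27)x^3 + (53/27)x^2 - (83/243)x + 17/729
((3/2)E_{-1/3}) f = (9/2)x^7 - (21/2)x^6 + (3/2)x^5 + (55/6)x^4 - (145/18)x^3 + (53/18)x^2 - (83/162)x + 17/486
(Δ^2 + (3/2)E_{-1/3}) f = (9/2)x^7 - (21/2)x^6 + (255/2)x^5 + (3835/6)x^4 + (24155/18)x^3 + (27593/18)x^2 + (142801/162)x + 96245/486


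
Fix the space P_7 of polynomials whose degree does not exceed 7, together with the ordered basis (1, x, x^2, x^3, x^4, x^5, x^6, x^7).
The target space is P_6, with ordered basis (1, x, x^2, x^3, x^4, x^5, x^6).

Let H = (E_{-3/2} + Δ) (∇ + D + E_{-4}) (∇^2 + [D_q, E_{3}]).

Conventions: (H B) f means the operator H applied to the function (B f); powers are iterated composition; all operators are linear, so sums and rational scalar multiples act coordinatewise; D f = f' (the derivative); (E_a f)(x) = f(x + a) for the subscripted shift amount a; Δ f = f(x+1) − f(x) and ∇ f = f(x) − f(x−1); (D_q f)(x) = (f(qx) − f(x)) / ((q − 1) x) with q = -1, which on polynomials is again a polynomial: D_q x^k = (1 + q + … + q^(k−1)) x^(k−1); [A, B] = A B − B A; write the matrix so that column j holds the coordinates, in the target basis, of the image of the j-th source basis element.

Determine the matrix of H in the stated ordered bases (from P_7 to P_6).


the matrix is [[0, 0, 8, 12, 668, -956, 127147/2, -703627/4]; [0, 0, 0, 0, -144, 568, -31836, 141818]; [0, 0, 0, 0, 24, -84, 7482, -43359]; [0, 0, 0, 0, 0, 8, -600, 6370]; [0, 0, 0, 0, 0, 0, 48, -456]; [0, 0, 0, 0, 0, 0, 0, 24]; [0, 0, 0, 0, 0, 0, 0, 0]] (rows listed top to bottom)

image of 1: 0
image of x: 0
image of x^2: 8
image of x^3: 12
image of x^4: 24x^2 - 144x + 668
image of x^5: 8x^3 - 84x^2 + 568x - 956
image of x^6: 48x^4 - 600x^3 + 7482x^2 - 31836x + 127147/2
image of x^7: 24x^5 - 456x^4 + 6370x^3 - 43359x^2 + 141818x - 703627/4
each image's coordinates form column j of the matrix
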